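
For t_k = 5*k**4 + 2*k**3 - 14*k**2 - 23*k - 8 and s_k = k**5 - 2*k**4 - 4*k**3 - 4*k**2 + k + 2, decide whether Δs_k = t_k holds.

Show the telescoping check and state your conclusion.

s_(k+1) = k**5 + 3*k**4 - 2*k**3 - 18*k**2 - 22*k - 6
s_(k+1) − s_k = 5*k**4 + 2*k**3 - 14*k**2 - 23*k - 8
(s_(k+1) − s_k) − t_k = 0

Valid — Δs_k = t_k.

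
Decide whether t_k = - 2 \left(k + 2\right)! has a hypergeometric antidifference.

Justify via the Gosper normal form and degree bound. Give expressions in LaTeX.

r(k) = k + 3 after simplifying.
Factor: A=k + 3; B=1; C=1.
Key eq: (k + 3)·f(k+1) = (1)·f(k) + (1).
d = -1 from the (1,0,0) case.
Bound -1 < 0, so the key equation has no polynomial solution.

No — negative degree bound, so no certificate f.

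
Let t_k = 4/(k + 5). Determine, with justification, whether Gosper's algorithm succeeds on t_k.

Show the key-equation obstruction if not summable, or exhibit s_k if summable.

No — t_k has no hypergeometric antidifference.

r(k) = (k + 5)/(k + 6) after simplifying.
So A=k + 5 and B=k + 6, with C=1.
f must satisfy (k + 5)·f(k+1) − (k + 5)·f(k) = 1.
Bound: deg f ≤ 0.
Write f(k) = c0. Then LHS − RHS = -1, requiring -1 = 0: contradictory. No certificate.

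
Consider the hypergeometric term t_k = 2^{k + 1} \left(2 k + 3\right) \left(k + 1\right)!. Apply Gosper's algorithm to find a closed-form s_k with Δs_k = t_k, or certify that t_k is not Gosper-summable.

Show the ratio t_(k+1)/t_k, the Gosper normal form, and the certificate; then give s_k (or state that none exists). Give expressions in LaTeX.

s_k = 2^{k + 1} \left(k + 1\right)!

Compute t_(k+1)/t_k: get 2*(k + 2)*(2*k + 5)/(2*k + 3).
Normal form (A,B,C) = (2*k + 4, 1, k + 3/2).
Solve (2*k + 4)·f(k+1) − (1)·f(k) = k + 3/2.
From deg A=1, deg B=0, deg C=1: d=0.
Solving with deg f ≤ 0: f(k) = 1/2.
R(k) = B(k−1)·f(k)/C(k) = 1/(2*k + 3); s_k = R·t_k = 2**(k + 1)*factorial(k + 1).
Δs = 2**(k + 1)*(2*k + 3)*factorial(k + 1), as required.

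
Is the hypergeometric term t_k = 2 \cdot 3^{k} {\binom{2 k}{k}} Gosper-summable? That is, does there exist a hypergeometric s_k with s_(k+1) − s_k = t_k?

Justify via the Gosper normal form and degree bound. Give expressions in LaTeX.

No; the degree bound rules out any f.

t_(k+1)/t_k = 6*(2*k + 1)/(k + 1).
Gosper form: A/B · C(k+1)/C(k) with A=12*k + 6, B=k + 1, C=1.
Solve (12*k + 6)·f(k+1) − (k)·f(k) = 1.
Bound: deg f ≤ -1.
Negative degree bound (-1): no f exists, t_k not Gosper-summable.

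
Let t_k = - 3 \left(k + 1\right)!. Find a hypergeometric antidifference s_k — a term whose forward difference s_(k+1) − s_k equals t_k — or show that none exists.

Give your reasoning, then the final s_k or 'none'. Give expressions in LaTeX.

none (Gosper's algorithm certifies no s_k)

t_(k+1)/t_k = k + 2.
Factor: A=k + 2; B=1; C=1.
Need (k + 2)·f(k+1) − (1)·f(k) = 1.
Bound: deg f ≤ -1.
Bound -1 < 0, so the key equation has no polynomial solution.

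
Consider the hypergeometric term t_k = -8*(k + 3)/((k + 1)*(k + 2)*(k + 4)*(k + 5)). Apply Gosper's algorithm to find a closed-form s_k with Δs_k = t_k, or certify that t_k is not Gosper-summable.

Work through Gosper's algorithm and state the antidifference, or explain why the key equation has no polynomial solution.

Compute t_(k+1)/t_k: get (k + 1)*(k + 4)**2/((k + 3)**2*(k + 6)).
Gosper form: A/B · C(k+1)/C(k) with A=k + 1, B=k + 6, C=k**2 + 6*k + 9.
Need (k + 1)·f(k+1) − (k + 5)·f(k) = k**2 + 6*k + 9.
deg f ≤ 4 (via 1,1,2).
A polynomial solution: f(k) = k*(k + 2)*(k + 3)*(k + 5)/8.
Get s_k = R·t_k = k*(-k - 5)/(k**2 + 5*k + 4) with R(k) = B(k−1)f(k)/C(k) = k*(k + 2)*(k + 5)**2/(8*(k + 3)).
s_(k+1) − s_k = 8*(-k - 3)/(k**4 + 12*k**3 + 49*k**2 + 78*k + 40) = t_k.

s_k = k*(-k - 5)/(k**2 + 5*k + 4)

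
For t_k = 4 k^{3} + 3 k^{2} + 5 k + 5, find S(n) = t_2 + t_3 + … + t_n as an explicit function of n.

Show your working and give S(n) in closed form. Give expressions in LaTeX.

S(n) = n^{4} + 3 n^{3} + 5 n^{2} + 8 n - 17

Compute t_(k+1)/t_k: get (4*k**3 + 15*k**2 + 23*k + 17)/(4*k**3 + 3*k**2 + 5*k + 5).
So A=1 and B=1, with C=k**3 + 3*k**2/4 + 5*k/4 + 5/4.
f must satisfy (1)·f(k+1) − (1)·f(k) = k**3 + 3*k**2/4 + 5*k/4 + 5/4.
Degrees (0,0,3) ⇒ d ≤ 4.
Match coefficients ⇒ f(k) = k*(k**3 - k**2 + 2*k + 3)/4.
R(k) = B(k−1)·f(k)/C(k) = k*(k**3 - k**2 + 2*k + 3)/(4*k**3 + 3*k**2 + 5*k + 5); s_k = R·t_k = k*(k**3 - k**2 + 2*k + 3).
Check: Δs_k = 4*k**3 + 3*k**2 + 5*k + 5. ✓
Telescope: S(n) = s_(n+1) − s_(2) = n**4 + 3*n**3 + 5*n**2 + 8*n + 5 − (22) = n**4 + 3*n**3 + 5*n**2 + 8*n - 17.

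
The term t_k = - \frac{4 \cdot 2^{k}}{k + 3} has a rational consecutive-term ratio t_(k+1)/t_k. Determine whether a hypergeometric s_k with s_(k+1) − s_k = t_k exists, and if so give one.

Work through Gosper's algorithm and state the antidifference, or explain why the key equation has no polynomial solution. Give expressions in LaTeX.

t_(k+1)/t_k = 2*(k + 3)/(k + 4).
Gosper form: A/B · C(k+1)/C(k) with A=2*k + 6, B=k + 4, C=1.
Key eq: (2*k + 6)·f(k+1) = (k + 3)·f(k) + (1).
d = -1 from the (1,1,0) case.
deg f ≤ -1 is impossible — no certificate.

no hypergeometric antidifference exists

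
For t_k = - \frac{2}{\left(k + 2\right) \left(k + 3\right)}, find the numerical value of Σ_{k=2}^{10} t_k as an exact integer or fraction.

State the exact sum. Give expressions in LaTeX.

t_(k+1)/t_k = (k + 2)/(k + 4).
Take A(k)=k + 2, B(k)=k + 4, C(k)=1.
Solve (k + 2)·f(k+1) − (k + 3)·f(k) = 1.
Bound: deg f ≤ 1.
Solving with deg f ≤ 1: f(k) = k/2.
Certificate R = B(k−1)f/C = k*(k + 3)/2 gives s_k = -k/(k + 2).
Δs = -2/(k**2 + 5*k + 6), as required.
Telescoping: Σ = s_(11) − s_(2) = -11/13 − (-1/2) = -9/26.

Σ = -9/26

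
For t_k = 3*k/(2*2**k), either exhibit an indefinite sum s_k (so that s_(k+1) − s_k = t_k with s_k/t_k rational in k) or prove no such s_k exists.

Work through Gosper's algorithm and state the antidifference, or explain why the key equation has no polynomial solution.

s_k = 3*(-k - 1)/2**k

t_(k+1)/t_k = (k + 1)/(2*k).
A = 1/2, B = 1, C = k.
f must satisfy (1/2)·f(k+1) − (1)·f(k) = k.
Degrees (0,0,1) ⇒ d ≤ 1.
Solving with deg f ≤ 1: f(k) = -2*(k + 1).
Get s_k = R·t_k = 3*(-k - 1)/2**k with R(k) = B(k−1)f(k)/C(k) = -2*(k + 1)/k.
Δs = 3*k/(2*2**k), as required.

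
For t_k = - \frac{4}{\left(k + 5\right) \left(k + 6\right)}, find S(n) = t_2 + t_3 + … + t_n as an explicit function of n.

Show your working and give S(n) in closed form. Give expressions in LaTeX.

S(n) = \frac{4 \left(1 - n\right)}{7 \left(n + 6\right)}

Step 1: r(k) = (k + 5)/(k + 7).
Normal form (A,B,C) = (k + 5, k + 7, 1).
Need (k + 5)·f(k+1) − (k + 6)·f(k) = 1.
Degrees (1,1,0) ⇒ d ≤ 1.
Solving with deg f ≤ 1: f(k) = k/5.
R(k) = B(k−1)·f(k)/C(k) = k*(k + 6)/5; s_k = R·t_k = -4*k/(5*k + 25).
Δs = -4/(k**2 + 11*k + 30), as required.
Evaluate: s_(n+1) = 4*(-n - 1)/(5*(n + 6)); subtract s_(2) = -8/35 ⇒ S(n) = 4*(1 - n)/(7*(n + 6)).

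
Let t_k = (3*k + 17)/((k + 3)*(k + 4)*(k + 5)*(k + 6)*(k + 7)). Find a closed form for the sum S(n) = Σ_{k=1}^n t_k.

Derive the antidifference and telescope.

S(n) = n*(n**2 + 16*n + 83)/(140*(n**3 + 16*n**2 + 83*n + 140))

Compute t_(k+1)/t_k: get (k + 3)*(3*k + 20)/((k + 8)*(3*k + 17)).
Take A(k)=k + 3, B(k)=k + 8, C(k)=k + 17/3.
f must satisfy (k + 3)·f(k+1) − (k + 7)·f(k) = k + 17/3.
Degrees (1,1,1) ⇒ d ≤ 4.
Match coefficients ⇒ f(k) = k*(k + 5)*(k**2 + 13*k + 54)/216.
R(k) = B(k−1)·f(k)/C(k) = k*(k + 5)*(k + 7)*(k**2 + 13*k + 54)/(72*(3*k + 17)); s_k = R·t_k = k*(k**2 + 13*k + 54)/(72*(k**3 + 13*k**2 + 54*k + 72)).
Verify: (3*k + 17)/(k**5 + 25*k**4 + 245*k**3 + 1175*k**2 + 2754*k + 2520) matches t_k.
Σ_(k=1)^n t_k = s_(n+1) − s_(1) = ((n**3 + 16*n**2 + 83*n + 68)/(72*(n**3 + 16*n**2 + 83*n + 140))) − (17/2520), i.e. n*(n**2 + 16*n + 83)/(140*(n**3 + 16*n**2 + 83*n + 140)).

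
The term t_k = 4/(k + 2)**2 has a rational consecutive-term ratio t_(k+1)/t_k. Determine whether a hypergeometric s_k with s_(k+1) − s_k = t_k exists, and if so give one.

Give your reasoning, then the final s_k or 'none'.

The ratio is (k + 2)**2/(k + 3)**2.
Take A(k)=k**2 + 4*k + 4, B(k)=k**2 + 6*k + 9, C(k)=1.
Set up (k**2 + 4*k + 4)·f(k+1) − (k**2 + 4*k + 4)·f(k) − (1) = 0.
Bound: deg f ≤ 0.
Generic f = c0 gives residual -1; -1 = 0 cannot hold, so t_k is not Gosper-summable.

no hypergeometric antidifference exists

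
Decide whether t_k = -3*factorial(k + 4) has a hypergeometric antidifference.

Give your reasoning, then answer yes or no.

No. Not Gosper-summable.

r(k) = k + 5 after simplifying.
Factor: A=k + 5; B=1; C=1.
Solve (k + 5)·f(k+1) − (1)·f(k) = 1.
Degrees (1,0,0) ⇒ d ≤ -1.
deg f ≤ -1 is impossible — no certificate.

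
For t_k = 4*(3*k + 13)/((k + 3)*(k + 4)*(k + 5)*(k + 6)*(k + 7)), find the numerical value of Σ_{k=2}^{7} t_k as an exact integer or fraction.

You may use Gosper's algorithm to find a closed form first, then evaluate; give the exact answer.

t_(k+1)/t_k = (k + 3)*(3*k + 16)/((k + 8)*(3*k + 13)).
Take A(k)=k + 3, B(k)=k + 8, C(k)=k + 13/3.
Solve (k + 3)·f(k+1) − (k + 7)·f(k) = k + 13/3.
d = 4 from the (1,1,1) case.
Coefficient equations give f(k) = k*(k + 4)*(k**2 + 14*k + 63)/270.
Get s_k = R·t_k = 2*k*(k**2 + 14*k + 63)/(45*(k**3 + 14*k**2 + 63*k + 90)) with R(k) = B(k−1)f(k)/C(k) = k*(k + 4)*(k + 7)*(k**2 + 14*k + 63)/(90*(3*k + 13)).
Δs = 4*(3*k + 13)/(k**5 + 25*k**4 + 245*k**3 + 1175*k**2 + 2754*k + 2520), as required.
Σ_(k=2)^(7) t_k = s_(8) − s_(2) = 1912/45045 − (19/630) = 123/10010.

Σ = 123/10010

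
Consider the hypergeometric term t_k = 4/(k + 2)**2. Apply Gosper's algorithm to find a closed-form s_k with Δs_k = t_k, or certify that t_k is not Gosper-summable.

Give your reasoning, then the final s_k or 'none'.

no hypergeometric antidifference exists

r(k) = (k + 2)**2/(k + 3)**2 after simplifying.
Take A(k)=k**2 + 4*k + 4, B(k)=k**2 + 6*k + 9, C(k)=1.
Solve (k**2 + 4*k + 4)·f(k+1) − (k**2 + 4*k + 4)·f(k) = 1.
Bound: deg f ≤ 0.
f = c0 ⇒ A·f(k+1) − B(k−1)·f(k) − C = -1. The system {-1 = 0} is inconsistent; no antidifference.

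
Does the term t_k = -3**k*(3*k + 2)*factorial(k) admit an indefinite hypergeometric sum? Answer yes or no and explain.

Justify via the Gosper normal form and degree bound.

Yes. s_k = -3**k*factorial(k).

The ratio is 3*(k + 1)*(3*k + 5)/(3*k + 2).
Factor: A=3*k + 3; B=1; C=k + 2/3.
Key eq: (3*k + 3)·f(k+1) = (1)·f(k) + (k + 2/3).
Degrees (1,0,1) ⇒ d ≤ 0.
Match coefficients ⇒ f(k) = 1/3.
Certificate R = B(k−1)f/C = 1/(3*k + 2) gives s_k = -3**k*factorial(k).
s_(k+1) − s_k = -3**k*(3*k + 2)*factorial(k) = t_k.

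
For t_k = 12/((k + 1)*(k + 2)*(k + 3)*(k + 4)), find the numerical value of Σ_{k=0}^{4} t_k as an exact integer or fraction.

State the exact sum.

r(k) = (k + 1)/(k + 5) after simplifying.
Gosper form: A/B · C(k+1)/C(k) with A=k + 1, B=k + 5, C=1.
Solve (k + 1)·f(k+1) − (k + 4)·f(k) = 1.
Bound: deg f ≤ 3.
Solving with deg f ≤ 3: f(k) = k*(k**2 + 6*k + 11)/18.
So s_k = (B(k−1)f/C)·t_k = (k*(k + 4)*(k**2 + 6*k + 11)/18)·t_k = 2*k*(k**2 + 6*k + 11)/(3*(k + 1)*(k + 2)*(k + 3)).
Δs = 12/(k**4 + 10*k**3 + 35*k**2 + 50*k + 24), as required.
Telescoping: Σ = s_(5) − s_(0) = 55/84 − (0) = 55/84.

Σ = 55/84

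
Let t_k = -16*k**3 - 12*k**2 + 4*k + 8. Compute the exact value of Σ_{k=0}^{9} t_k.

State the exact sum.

r(k) = (4*k**3 + 15*k**2 + 17*k + 4)/(4*k**3 + 3*k**2 - k - 2) after simplifying.
A = 1, B = 1, C = k**3 + 3*k**2/4 - k/4 - 1/2.
Need (1)·f(k+1) − (1)·f(k) = k**3 + 3*k**2/4 - k/4 - 1/2.
deg f ≤ 4 (via 0,0,3).
Coefficient equations give f(k) = k*(k**3 - k**2 - k - 1)/4.
Certificate R = B(k−1)f/C = k*(k**3 - k**2 - k - 1)/(4*k**3 + 3*k**2 - k - 2) gives s_k = 4*k*(-k**3 + k**2 + k + 1).
Check: Δs_k = -16*k**3 - 12*k**2 + 4*k + 8. ✓
Evaluate s at k=10 and k=0: -35560 and 0; difference -35560.

Σ = -35560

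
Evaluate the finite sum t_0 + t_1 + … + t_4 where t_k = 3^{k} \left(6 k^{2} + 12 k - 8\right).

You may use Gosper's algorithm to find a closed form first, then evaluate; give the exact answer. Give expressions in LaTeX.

Step 1: r(k) = 3*(3*k**2 + 12*k + 5)/(3*k**2 + 6*k - 4).
Gosper form: A/B · C(k+1)/C(k) with A=3, B=1, C=k**2 + 2*k - 4/3.
Need (3)·f(k+1) − (1)·f(k) = k**2 + 2*k - 4/3.
deg f ≤ 2 (via 0,0,2).
A polynomial solution: f(k) = (3*k**2 - 3*k - 4)/6.
Certificate R = B(k−1)f/C = (3*k**2 - 3*k - 4)/(2*(3*k**2 + 6*k - 4)) gives s_k = 3**k*(3*k**2 - 3*k - 4).
Δs = 3**k*(6*k**2 + 12*k - 8), as required.
Σ_(k=0)^(4) t_k = s_(5) − s_(0) = 13608 − (-4) = 13612.

Σ = 13612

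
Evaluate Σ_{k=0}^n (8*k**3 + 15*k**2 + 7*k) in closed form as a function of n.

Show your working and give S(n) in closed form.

t_(k+1)/t_k = (8*k**2 + 31*k + 30)/(k*(8*k + 7)).
A = 1, B = 1, C = k**3 + 15*k**2/8 + 7*k/8.
f must satisfy (1)·f(k+1) − (1)·f(k) = k**3 + 15*k**2/8 + 7*k/8.
Bound: deg f ≤ 4.
Solving with deg f ≤ 4: f(k) = k*(k - 1)*(k + 1)*(2*k + 1)/8.
Get s_k = R·t_k = k*(2*k**3 + k**2 - 2*k - 1) with R(k) = B(k−1)f(k)/C(k) = (k - 1)*(2*k + 1)/(8*k + 7).
s_(k+1) − s_k = k*(8*k**2 + 15*k + 7) = t_k.
Evaluate: s_(n+1) = n*(2*n**3 + 9*n**2 + 13*n + 6); subtract s_(0) = 0 ⇒ S(n) = n*(2*n**3 + 9*n**2 + 13*n + 6).

S(n) = n*(2*n**3 + 9*n**2 + 13*n + 6)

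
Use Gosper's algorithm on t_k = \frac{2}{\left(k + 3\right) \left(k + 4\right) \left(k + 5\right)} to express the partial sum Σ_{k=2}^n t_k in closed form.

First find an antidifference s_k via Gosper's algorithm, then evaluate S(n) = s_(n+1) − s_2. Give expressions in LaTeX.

t_(k+1)/t_k = (k + 3)/(k + 6).
Take A(k)=k + 3, B(k)=k + 6, C(k)=1.
Need (k + 3)·f(k+1) − (k + 5)·f(k) = 1.
d = 2 from the (1,1,0) case.
A polynomial solution: f(k) = k*(k + 7)/24.
Get s_k = R·t_k = k*(k + 7)/(12*(k + 3)*(k + 4)) with R(k) = B(k−1)f(k)/C(k) = k*(k + 5)*(k + 7)/24.
Check: Δs_k = 2/(k**3 + 12*k**2 + 47*k + 60). ✓
Evaluate: s_(n+1) = (n**2 + 9*n + 8)/(12*(n**2 + 9*n + 20)); subtract s_(2) = 1/20 ⇒ S(n) = (n**2 + 9*n - 10)/(30*(n**2 + 9*n + 20)).

S(n) = \frac{n^{2} + 9 n - 10}{30 \left(n^{2} + 9 n + 20\right)}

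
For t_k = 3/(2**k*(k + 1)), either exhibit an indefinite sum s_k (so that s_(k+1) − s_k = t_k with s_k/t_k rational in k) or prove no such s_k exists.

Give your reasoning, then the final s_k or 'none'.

not Gosper-summable; s_k does not exist

Compute t_(k+1)/t_k: get (k + 1)/(2*(k + 2)).
A = k/2 + 1/2, B = k + 2, C = 1.
f must satisfy (k/2 + 1/2)·f(k+1) − (k + 1)·f(k) = 1.
deg f ≤ -1 (via 1,1,0).
deg f ≤ -1 is impossible — no certificate.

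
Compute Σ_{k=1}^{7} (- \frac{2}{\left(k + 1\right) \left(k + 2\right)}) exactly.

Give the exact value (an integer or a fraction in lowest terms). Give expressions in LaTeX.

Σ = -7/9

Step 1: r(k) = (k + 1)/(k + 3).
So A=k + 1 and B=k + 3, with C=1.
Set up (k + 1)·f(k+1) − (k + 2)·f(k) − (1) = 0.
d = 1 from the (1,1,0) case.
Coefficient equations give f(k) = k.
Get s_k = R·t_k = -2*k/(k + 1) with R(k) = B(k−1)f(k)/C(k) = k*(k + 2).
s_(k+1) − s_k = -2/(k**2 + 3*k + 2) = t_k.
Telescoping: Σ = s_(8) − s_(1) = -16/9 − (-1) = -7/9.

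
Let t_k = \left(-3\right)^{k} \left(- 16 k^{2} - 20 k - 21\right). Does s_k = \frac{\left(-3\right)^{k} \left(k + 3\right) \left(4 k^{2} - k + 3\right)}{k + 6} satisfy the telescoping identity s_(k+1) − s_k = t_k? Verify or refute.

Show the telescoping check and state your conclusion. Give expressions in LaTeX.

s_(k+1) = (-3)**(k + 1)*(k + 4)*(-k + 4*(k + 1)**2 + 2)/(k + 7)
s_(k+1) − s_k = (-3)**k*(-16*k**4 - 180*k**3 - 593*k**2 - 693*k - 495)/(k**2 + 13*k + 42)
(s_(k+1) − s_k) − t_k = 3*(-3)**k*(16*k**3 + 120*k**2 + 140*k + 129)/(k**2 + 13*k + 42)

Invalid: residual \frac{3 \left(-3\right)^{k} \left(16 k^{3} + 120 k^{2} + 140 k + 129\right)}{k^{2} + 13 k + 42} ≠ 0.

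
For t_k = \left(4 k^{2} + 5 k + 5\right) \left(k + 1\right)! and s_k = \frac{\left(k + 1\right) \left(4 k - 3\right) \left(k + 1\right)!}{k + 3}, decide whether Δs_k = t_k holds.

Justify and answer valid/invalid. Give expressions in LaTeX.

Invalid: residual - \frac{2 \left(4 k^{3} + 17 k^{2} + 16 k + 18\right) \left(k + 1\right)!}{\left(k + 3\right) \left(k + 4\right)} ≠ 0.

s_(k+1) = (k + 2)*(4*k + 1)*factorial(k + 2)/(k + 4)
s_(k+1) − s_k = (4*k**4 + 25*k**3 + 54*k**2 + 63*k + 24)*factorial(k + 1)/((k + 3)*(k + 4))
(s_(k+1) − s_k) − t_k = -2*(4*k**3 + 17*k**2 + 16*k + 18)*factorial(k + 1)/((k + 3)*(k + 4))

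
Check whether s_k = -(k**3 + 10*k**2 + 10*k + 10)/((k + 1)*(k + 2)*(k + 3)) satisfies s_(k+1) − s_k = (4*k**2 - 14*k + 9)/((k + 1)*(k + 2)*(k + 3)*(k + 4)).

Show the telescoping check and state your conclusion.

valid (s_(k+1) − s_k reduces to t_k)

s_(k+1) = (-10*k - (k + 1)**3 - 10*(k + 1)**2 - 20)/((k + 2)*(k + 3)*(k + 4))
s_(k+1) − s_k = (4*k**2 - 14*k + 9)/(k**4 + 10*k**3 + 35*k**2 + 50*k + 24)
(s_(k+1) − s_k) − t_k = 0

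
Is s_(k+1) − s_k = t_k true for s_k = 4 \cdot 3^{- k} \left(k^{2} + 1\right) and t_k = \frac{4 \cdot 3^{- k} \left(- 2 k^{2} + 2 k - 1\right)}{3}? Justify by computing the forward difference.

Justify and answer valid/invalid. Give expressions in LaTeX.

valid; difference matches t_k

s_(k+1) = 4*((k + 1)**2 + 1)/(3*3**k)
s_(k+1) − s_k = 4*(-2*k**2 + 2*k - 1)/(3*3**k)
(s_(k+1) − s_k) − t_k = 0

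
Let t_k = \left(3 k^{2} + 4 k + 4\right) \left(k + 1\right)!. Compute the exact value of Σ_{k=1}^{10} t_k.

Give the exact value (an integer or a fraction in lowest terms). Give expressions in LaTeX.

Σ = 14849049598

Compute t_(k+1)/t_k: get (k + 2)*(4*k + 3*(k + 1)**2 + 8)/(3*k**2 + 4*k + 4).
Gosper form: A/B · C(k+1)/C(k) with A=k + 2, B=1, C=k**2 + 4*k/3 + 4/3.
Solve (k + 2)·f(k+1) − (1)·f(k) = k**2 + 4*k/3 + 4/3.
Degrees (1,0,2) ⇒ d ≤ 1.
Solve for f: f(k) = (3*k - 2)/3 (degree 1 ≤ 1).
So s_k = (B(k−1)f/C)·t_k = ((3*k - 2)/(3*k**2 + 4*k + 4))·t_k = (3*k - 2)*factorial(k + 1).
s_(k+1) − s_k = (3*k**2 + 4*k + 4)*factorial(k + 1) = t_k.
Sum = s_(11) − s_(1); s_(11) = 14849049600, s_(1) = 2 ⇒ 14849049598.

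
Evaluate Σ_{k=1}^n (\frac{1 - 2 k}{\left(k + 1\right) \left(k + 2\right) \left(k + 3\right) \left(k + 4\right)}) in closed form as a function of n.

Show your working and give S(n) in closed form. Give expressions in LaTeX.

S(n) = \frac{n \left(- n^{2} - 9 n - 2\right)}{24 \left(n^{3} + 9 n^{2} + 26 n + 24\right)}

Compute t_(k+1)/t_k: get (k + 1)*(2*k + 1)/((k + 5)*(2*k - 1)).
So A=k + 1 and B=k + 5, with C=k - 1/2.
f must satisfy (k + 1)·f(k+1) − (k + 4)·f(k) = k - 1/2.
Degrees (1,1,1) ⇒ d ≤ 3.
Solving with deg f ≤ 3: f(k) = -k/2.
Get s_k = R·t_k = k/((k + 1)*(k + 2)*(k + 3)) with R(k) = B(k−1)f(k)/C(k) = -k*(k + 4)/(2*k - 1).
Δs = (-k*(k + 4) + (k + 1)**2)/((k + 1)*(k + 2)*(k + 3)*(k + 4)), as required.
Σ_(k=1)^n t_k = s_(n+1) − s_(1) = ((n + 1)/(n**3 + 9*n**2 + 26*n + 24)) − (1/24), i.e. n*(-n**2 - 9*n - 2)/(24*(n**3 + 9*n**2 + 26*n + 24)).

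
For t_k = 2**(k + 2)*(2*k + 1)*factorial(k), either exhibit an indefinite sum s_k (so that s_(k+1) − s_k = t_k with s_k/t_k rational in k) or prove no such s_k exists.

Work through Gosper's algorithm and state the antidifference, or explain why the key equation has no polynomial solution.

The ratio is 2*(k + 1)*(2*k + 3)/(2*k + 1).
A = 2*k + 2, B = 1, C = k + 1/2.
Key eq: (2*k + 2)·f(k+1) = (1)·f(k) + (k + 1/2).
Bound: deg f ≤ 0.
Solve for f: f(k) = 1/2 (degree 0 ≤ 0).
Get s_k = R·t_k = 2**(k + 2)*factorial(k) with R(k) = B(k−1)f(k)/C(k) = 1/(2*k + 1).
s_(k+1) − s_k = 2**(k + 2)*(2*k + 1)*factorial(k) = t_k.

s_k = 2**(k + 2)*factorial(k)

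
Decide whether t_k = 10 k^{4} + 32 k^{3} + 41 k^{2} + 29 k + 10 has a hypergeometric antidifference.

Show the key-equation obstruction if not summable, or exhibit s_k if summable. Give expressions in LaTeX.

Yes. s_k = k \left(2 k^{4} + 3 k^{3} + k^{2} + 2 k + 2\right).

The ratio is (10*k**4 + 72*k**3 + 197*k**2 + 247*k + 122)/(10*k**4 + 32*k**3 + 41*k**2 + 29*k + 10).
Gosper form: A/B · C(k+1)/C(k) with A=1, B=1, C=k**4 + 16*k**3/5 + 41*k**2/10 + 29*k/10 + 1.
Solve (1)·f(k+1) − (1)·f(k) = k**4 + 16*k**3/5 + 41*k**2/10 + 29*k/10 + 1.
Bound: deg f ≤ 5.
Coefficient equations give f(k) = k*(k + 1)*(2*k**3 + k**2 + 2)/10.
Certificate R = B(k−1)f/C = k*(2*k**3 + k**2 + 2)/(10*k**3 + 22*k**2 + 19*k + 10) gives s_k = k*(2*k**4 + 3*k**3 + k**2 + 2*k + 2).
Verify: 10*k**4 + 32*k**3 + 41*k**2 + 29*k + 10 matches t_k.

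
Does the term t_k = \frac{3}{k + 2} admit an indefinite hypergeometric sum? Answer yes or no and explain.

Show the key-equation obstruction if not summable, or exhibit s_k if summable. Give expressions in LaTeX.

Ratio r(k) = (k + 2)/(k + 3).
Normal form (A,B,C) = (k + 2, k + 3, 1).
Set up (k + 2)·f(k+1) − (k + 2)·f(k) − (1) = 0.
Degrees (1,1,0) ⇒ d ≤ 0.
Put f(k) = c0: A·f(k+1) − B(k−1)·f(k) − C = -1; need -1 = 0 — inconsistent ⇒ no f, not summable.

No. Not Gosper-summable.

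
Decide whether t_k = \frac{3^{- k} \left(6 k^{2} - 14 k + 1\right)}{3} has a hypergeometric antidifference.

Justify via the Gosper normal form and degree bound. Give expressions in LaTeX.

Yes. s_k = 3^{- k} k \left(4 - 3 k\right).

t_(k+1)/t_k = (6*k**2 - 2*k - 7)/(3*(6*k**2 - 14*k + 1)).
So A=1/3 and B=1, with C=k**2 - 7*k/3 + 1/6.
Need (1/3)·f(k+1) − (1)·f(k) = k**2 - 7*k/3 + 1/6.
Bound: deg f ≤ 2.
A polynomial solution: f(k) = -k*(3*k - 4)/2.
R(k) = B(k−1)·f(k)/C(k) = -3*k*(3*k - 4)/(6*k**2 - 14*k + 1); s_k = R·t_k = k*(4 - 3*k)/3**k.
Check: Δs_k = (6*k**2 - 14*k + 1)/(3*3**k). ✓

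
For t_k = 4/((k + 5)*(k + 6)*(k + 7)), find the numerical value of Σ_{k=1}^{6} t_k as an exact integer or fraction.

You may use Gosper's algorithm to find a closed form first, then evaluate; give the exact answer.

Σ = 19/546

Compute t_(k+1)/t_k: get (k + 5)/(k + 8).
Gosper form: A/B · C(k+1)/C(k) with A=k + 5, B=k + 8, C=1.
Set up (k + 5)·f(k+1) − (k + 7)·f(k) − (1) = 0.
Degrees (1,1,0) ⇒ d ≤ 2.
Match coefficients ⇒ f(k) = k*(k + 11)/60.
So s_k = (B(k−1)f/C)·t_k = (k*(k + 7)*(k + 11)/60)·t_k = k*(k + 11)/(15*(k + 5)*(k + 6)).
Check: Δs_k = 4/(k**3 + 18*k**2 + 107*k + 210). ✓
Σ_(k=1)^(6) t_k = s_(7) − s_(1) = 7/130 − (2/105) = 19/546.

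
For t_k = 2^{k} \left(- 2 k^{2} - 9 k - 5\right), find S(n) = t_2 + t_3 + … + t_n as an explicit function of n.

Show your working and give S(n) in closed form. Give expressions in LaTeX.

S(n) = - 4 \cdot 2^{n} n^{2} - 10 \cdot 2^{n} n - 4 \cdot 2^{n} + 36

t_(k+1)/t_k = 2*(2*k**2 + 13*k + 16)/(2*k**2 + 9*k + 5).
Take A(k)=2, B(k)=1, C(k)=k**2 + 9*k/2 + 5/2.
f must satisfy (2)·f(k+1) − (1)·f(k) = k**2 + 9*k/2 + 5/2.
deg f ≤ 2 (via 0,0,2).
Solving with deg f ≤ 2: f(k) = (k + 1)*(2*k - 1)/2.
R(k) = B(k−1)·f(k)/C(k) = (k + 1)*(2*k - 1)/(2*k**2 + 9*k + 5); s_k = R·t_k = 2**k*(-2*k**2 - k + 1).
Δs = 2**k*(-2*k**2 - 9*k - 5), as required.
Evaluate: s_(n+1) = 2**(n + 1)*(-2*n**2 - 5*n - 2); subtract s_(2) = -36 ⇒ S(n) = -4*2**n*n**2 - 10*2**n*n - 4*2**n + 36.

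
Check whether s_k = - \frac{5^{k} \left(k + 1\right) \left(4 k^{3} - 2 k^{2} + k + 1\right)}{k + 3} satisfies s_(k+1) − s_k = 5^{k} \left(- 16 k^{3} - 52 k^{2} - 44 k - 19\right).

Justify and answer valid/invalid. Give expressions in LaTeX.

s_(k+1) = -5**(k + 1)*(k + 2)*(k + 4*(k + 1)**3 - 2*(k + 1)**2 + 2)/(k + 4)
s_(k+1) − s_k = 5**k*(-16*k**5 - 132*k**4 - 408*k**3 - 547*k**2 - 361*k - 116)/(k**2 + 7*k + 12)
(s_(k+1) − s_k) − t_k = 5**k*(32*k**4 + 192*k**3 + 404*k**2 + 300*k + 112)/(k**2 + 7*k + 12)

Invalid: residual \frac{5^{k} \left(32 k^{4} + 192 k^{3} + 404 k^{2} + 300 k + 112\right)}{k^{2} + 7 k + 12} ≠ 0.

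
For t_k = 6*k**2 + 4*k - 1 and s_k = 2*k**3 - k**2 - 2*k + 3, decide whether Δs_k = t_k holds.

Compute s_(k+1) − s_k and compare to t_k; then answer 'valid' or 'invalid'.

Valid: the claim telescopes to t_k.

s_(k+1) = 2*k**3 + 5*k**2 + 2*k + 2
s_(k+1) − s_k = 6*k**2 + 4*k - 1
(s_(k+1) − s_k) − t_k = 0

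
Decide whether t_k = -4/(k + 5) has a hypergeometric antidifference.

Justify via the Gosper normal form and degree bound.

No — key equation has no polynomial f.

t_(k+1)/t_k = (k + 5)/(k + 6).
Normal form (A,B,C) = (k + 5, k + 6, 1).
Set up (k + 5)·f(k+1) − (k + 5)·f(k) − (1) = 0.
d = 0 from the (1,1,0) case.
f = c0 ⇒ A·f(k+1) − B(k−1)·f(k) − C = -1. The system {-1 = 0} is inconsistent; no antidifference.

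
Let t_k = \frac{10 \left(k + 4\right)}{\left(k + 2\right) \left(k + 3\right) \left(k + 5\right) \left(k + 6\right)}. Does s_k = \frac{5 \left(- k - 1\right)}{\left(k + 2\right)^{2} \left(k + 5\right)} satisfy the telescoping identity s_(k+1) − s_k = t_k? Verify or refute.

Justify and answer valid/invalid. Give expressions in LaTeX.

s_(k+1) = 5*(-k - 2)/((k + 3)**2*(k + 6))
s_(k+1) − s_k = 5*(2*k**3 + 15*k**2 + 31*k + 14)/(k**6 + 21*k**5 + 177*k**4 + 767*k**3 + 1806*k**2 + 2196*k + 1080)
(s_(k+1) − s_k) − t_k = 5*(-3*k**2 - 21*k - 34)/(k**6 + 21*k**5 + 177*k**4 + 767*k**3 + 1806*k**2 + 2196*k + 1080)

Invalid: residual \frac{5 \left(- 3 k^{2} - 21 k - 34\right)}{k^{6} + 21 k^{5} + 177 k^{4} + 767 k^{3} + 1806 k^{2} + 2196 k + 1080} ≠ 0.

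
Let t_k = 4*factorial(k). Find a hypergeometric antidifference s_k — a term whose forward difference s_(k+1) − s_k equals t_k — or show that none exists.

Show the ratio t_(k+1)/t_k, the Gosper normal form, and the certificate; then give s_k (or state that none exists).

none (Gosper's algorithm certifies no s_k)

Ratio r(k) = k + 1.
Normal form (A,B,C) = (k + 1, 1, 1).
f must satisfy (k + 1)·f(k+1) − (1)·f(k) = 1.
From deg A=1, deg B=0, deg C=0: d=-1.
Negative degree bound (-1): no f exists, t_k not Gosper-summable.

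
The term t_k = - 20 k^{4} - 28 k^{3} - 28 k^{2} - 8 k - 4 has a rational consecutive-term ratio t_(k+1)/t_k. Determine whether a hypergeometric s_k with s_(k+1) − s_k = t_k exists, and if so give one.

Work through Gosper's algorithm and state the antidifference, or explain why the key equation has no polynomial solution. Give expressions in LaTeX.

s_k = k \left(- 4 k^{4} + 3 k^{3} - 2 k^{2} + 3 k - 4\right)

t_(k+1)/t_k = (5*k**4 + 27*k**3 + 58*k**2 + 57*k + 22)/(5*k**4 + 7*k**3 + 7*k**2 + 2*k + 1).
Gosper form: A/B · C(k+1)/C(k) with A=1, B=1, C=k**4 + 7*k**3/5 + 7*k**2/5 + 2*k/5 + 1/5.
Set up (1)·f(k+1) − (1)·f(k) − (k**4 + 7*k**3/5 + 7*k**2/5 + 2*k/5 + 1/5) = 0.
d = 5 from the (0,0,4) case.
Match coefficients ⇒ f(k) = k*(4*k**4 - 3*k**3 + 2*k**2 - 3*k + 4)/20.
So s_k = (B(k−1)f/C)·t_k = (k*(4*k**4 - 3*k**3 + 2*k**2 - 3*k + 4)/(4*(5*k**4 + 7*k**3 + 7*k**2 + 2*k + 1)))·t_k = k*(-4*k**4 + 3*k**3 - 2*k**2 + 3*k - 4).
Check: Δs_k = -20*k**4 - 28*k**3 - 28*k**2 - 8*k - 4. ✓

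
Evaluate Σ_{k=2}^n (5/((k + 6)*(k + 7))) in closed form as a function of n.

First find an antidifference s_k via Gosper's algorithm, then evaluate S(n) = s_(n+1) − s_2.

S(n) = 5*(n - 1)/(8*(n + 7))

Compute t_(k+1)/t_k: get (k + 6)/(k + 8).
Gosper form: A/B · C(k+1)/C(k) with A=k + 6, B=k + 8, C=1.
Solve (k + 6)·f(k+1) − (k + 7)·f(k) = 1.
deg f ≤ 1 (via 1,1,0).
Solving with deg f ≤ 1: f(k) = k/6.
Certificate R = B(k−1)f/C = k*(k + 7)/6 gives s_k = 5*k/(6*(k + 6)).
Δs = 5/(k**2 + 13*k + 42), as required.
s_(n+1) = 5*(n + 1)/(6*(n + 7)) and s_(2) = 5/24, so S(n) = 5*(n - 1)/(8*(n + 7)).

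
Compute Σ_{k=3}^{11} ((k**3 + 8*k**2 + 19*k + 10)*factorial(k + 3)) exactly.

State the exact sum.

t_(k+1)/t_k = (k**4 + 15*k**3 + 82*k**2 + 190*k + 152)/(k**3 + 8*k**2 + 19*k + 10).
So A=k + 4 and B=1, with C=k**3 + 8*k**2 + 19*k + 10.
Need (k + 4)·f(k+1) − (1)·f(k) = k**3 + 8*k**2 + 19*k + 10.
Bound: deg f ≤ 2.
Solving with deg f ≤ 2: f(k) = k**2 + 3*k - 2.
Certificate R = B(k−1)f/C = (k**2 + 3*k - 2)/(k**3 + 8*k**2 + 19*k + 10) gives s_k = (k**2 + 3*k - 2)*factorial(k + 3).
Δs = (k**3 + 8*k**2 + 19*k + 10)*factorial(k + 3), as required.
Sum = s_(12) − s_(3); s_(12) = 232766037504000, s_(3) = 11520 ⇒ 232766037492480.

Σ = 232766037492480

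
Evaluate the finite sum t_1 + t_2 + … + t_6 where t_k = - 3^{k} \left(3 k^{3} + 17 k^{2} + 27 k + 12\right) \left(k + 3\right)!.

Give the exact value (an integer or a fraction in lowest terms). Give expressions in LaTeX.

Σ = -388873094328

The ratio is 3*(3*k**4 + 38*k**3 + 174*k**2 + 339*k + 236)/(3*k**3 + 17*k**2 + 27*k + 12).
Take A(k)=3*k + 12, B(k)=1, C(k)=k**3 + 17*k**2/3 + 9*k + 4.
Set up (3*k + 12)·f(k+1) − (1)·f(k) − (k**3 + 17*k**2/3 + 9*k + 4) = 0.
Degrees (1,0,3) ⇒ d ≤ 2.
A polynomial solution: f(k) = k**2/3.
R(k) = B(k−1)·f(k)/C(k) = k**2/(3*k**3 + 17*k**2 + 27*k + 12); s_k = R·t_k = -3**k*k**2*factorial(k + 3).
Δs = -3**k*(3*k**3 + 17*k**2 + 27*k + 12)*factorial(k + 3), as required.
Σ_(k=1)^(6) t_k = s_(7) − s_(1) = -388873094400 − (-72) = -388873094328.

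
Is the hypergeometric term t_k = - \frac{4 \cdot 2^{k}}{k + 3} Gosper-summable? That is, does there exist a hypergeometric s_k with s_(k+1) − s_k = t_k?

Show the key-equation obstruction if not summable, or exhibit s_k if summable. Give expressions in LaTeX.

No — negative degree bound, so no certificate f.

Ratio r(k) = 2*(k + 3)/(k + 4).
Gosper form: A/B · C(k+1)/C(k) with A=2*k + 6, B=k + 4, C=1.
Solve (2*k + 6)·f(k+1) − (k + 3)·f(k) = 1.
Bound: deg f ≤ -1.
Negative degree bound (-1): no f exists, t_k not Gosper-summable.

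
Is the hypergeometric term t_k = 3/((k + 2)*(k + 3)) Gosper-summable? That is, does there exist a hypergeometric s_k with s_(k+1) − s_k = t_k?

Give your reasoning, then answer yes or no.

Yes. s_k = 3*k/(2*(k + 2)).

The ratio is (k + 2)/(k + 4).
Normal form (A,B,C) = (k + 2, k + 4, 1).
Need (k + 2)·f(k+1) − (k + 3)·f(k) = 1.
Bound: deg f ≤ 1.
Solving with deg f ≤ 1: f(k) = k/2.
R(k) = B(k−1)·f(k)/C(k) = k*(k + 3)/2; s_k = R·t_k = 3*k/(2*(k + 2)).
Δs = 3/(k**2 + 5*k + 6), as required.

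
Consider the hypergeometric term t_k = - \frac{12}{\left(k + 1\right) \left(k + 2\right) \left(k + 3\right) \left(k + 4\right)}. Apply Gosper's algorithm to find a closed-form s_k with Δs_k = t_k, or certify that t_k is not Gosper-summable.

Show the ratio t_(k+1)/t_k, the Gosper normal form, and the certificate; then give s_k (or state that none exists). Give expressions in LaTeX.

t_(k+1)/t_k = (k + 1)/(k + 5).
A = k + 1, B = k + 5, C = 1.
Key eq: (k + 1)·f(k+1) = (k + 4)·f(k) + (1).
deg f ≤ 3 (via 1,1,0).
Coefficient equations give f(k) = k*(k**2 + 6*k + 11)/18.
R(k) = B(k−1)·f(k)/C(k) = k*(k + 4)*(k**2 + 6*k + 11)/18; s_k = R·t_k = 2*k*(-k**2 - 6*k - 11)/(3*(k + 1)*(k + 2)*(k + 3)).
s_(k+1) − s_k = -12/(k**4 + 10*k**3 + 35*k**2 + 50*k + 24) = t_k.

s_k = \frac{2 k \left(- k^{2} - 6 k - 11\right)}{3 \left(k + 1\right) \left(k + 2\right) \left(k + 3\right)}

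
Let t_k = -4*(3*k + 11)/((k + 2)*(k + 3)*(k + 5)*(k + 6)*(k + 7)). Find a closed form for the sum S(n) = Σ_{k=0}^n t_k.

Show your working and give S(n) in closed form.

S(n) = (-n**3 - 16*n**2 - 81*n - 66)/(15*(n**3 + 16*n**2 + 81*n + 126))

t_(k+1)/t_k = (k + 2)*(k + 5)*(3*k + 14)/((k + 4)*(k + 8)*(3*k + 11)).
Normal form (A,B,C) = (k + 2, k + 8, k**2 + 23*k/3 + 44/3).
Need (k + 2)·f(k+1) − (k + 7)·f(k) = k**2 + 23*k/3 + 44/3.
Bound: deg f ≤ 5.
Solving with deg f ≤ 5: f(k) = k*(k + 3)*(k + 4)*(k**2 + 13*k + 52)/180.
Then R = B(k−1)f/C = k*(k + 3)*(k + 7)*(k**2 + 13*k + 52)/(60*(3*k + 11)), so s_k = R(k)·t_k = k*(-k**2 - 13*k - 52)/(15*(k**3 + 13*k**2 + 52*k + 60)).
Δs = 4*(-3*k - 11)/(k**5 + 23*k**4 + 203*k**3 + 853*k**2 + 1692*k + 1260), as required.
s_(n+1) = (-n**3 - 16*n**2 - 81*n - 66)/(15*(n**3 + 16*n**2 + 81*n + 126)) and s_(0) = 0, so S(n) = (-n**3 - 16*n**2 - 81*n - 66)/(15*(n**3 + 16*n**2 + 81*n + 126)).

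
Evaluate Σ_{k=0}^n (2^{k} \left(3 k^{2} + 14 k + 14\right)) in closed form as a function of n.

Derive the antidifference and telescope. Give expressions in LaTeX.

S(n) = 6 \cdot 2^{n} n^{2} + 16 \cdot 2^{n} n + 18 \cdot 2^{n} - 4

Ratio r(k) = 2*(3*k**2 + 20*k + 31)/(3*k**2 + 14*k + 14).
Take A(k)=2, B(k)=1, C(k)=k**2 + 14*k/3 + 14/3.
Key eq: (2)·f(k+1) = (1)·f(k) + (k**2 + 14*k/3 + 14/3).
From deg A=0, deg B=0, deg C=2: d=2.
Match coefficients ⇒ f(k) = (3*k**2 + 2*k + 4)/3.
Certificate R = B(k−1)f/C = (3*k**2 + 2*k + 4)/(3*k**2 + 14*k + 14) gives s_k = 2**k*(3*k**2 + 2*k + 4).
Check: Δs_k = 2**k*(3*k**2 + 14*k + 14). ✓
Σ_(k=0)^n t_k = s_(n+1) − s_(0) = (2**(n + 1)*(3*n**2 + 8*n + 9)) − (4), i.e. 6*2**n*n**2 + 16*2**n*n + 18*2**n - 4.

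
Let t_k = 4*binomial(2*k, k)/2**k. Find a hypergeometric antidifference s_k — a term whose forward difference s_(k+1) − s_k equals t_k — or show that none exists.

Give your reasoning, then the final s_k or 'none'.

Compute t_(k+1)/t_k: get (2*k + 1)/(k + 1).
Gosper form: A/B · C(k+1)/C(k) with A=2*k + 1, B=k + 1, C=1.
Need (2*k + 1)·f(k+1) − (k)·f(k) = 1.
Degrees (1,1,0) ⇒ d ≤ -1.
Negative degree bound (-1): no f exists, t_k not Gosper-summable.

none (Gosper's algorithm certifies no s_k)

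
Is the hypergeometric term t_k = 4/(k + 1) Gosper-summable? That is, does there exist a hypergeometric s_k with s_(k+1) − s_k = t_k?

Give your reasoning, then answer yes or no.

Step 1: r(k) = (k + 1)/(k + 2).
Factor: A=k + 1; B=k + 2; C=1.
Solve (k + 1)·f(k+1) − (k + 1)·f(k) = 1.
Degrees (1,1,0) ⇒ d ≤ 0.
Generic f = c0 gives residual -1; -1 = 0 cannot hold, so t_k is not Gosper-summable.

No — the linear system for f has no solution.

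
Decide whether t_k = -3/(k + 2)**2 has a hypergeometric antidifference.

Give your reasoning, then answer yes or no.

No — the linear system for f has no solution.

Step 1: r(k) = (k + 2)**2/(k + 3)**2.
A = k**2 + 4*k + 4, B = k**2 + 6*k + 9, C = 1.
Solve (k**2 + 4*k + 4)·f(k+1) − (k**2 + 4*k + 4)·f(k) = 1.
Degrees (2,2,0) ⇒ d ≤ 0.
Generic f = c0 gives residual -1; -1 = 0 cannot hold, so t_k is not Gosper-summable.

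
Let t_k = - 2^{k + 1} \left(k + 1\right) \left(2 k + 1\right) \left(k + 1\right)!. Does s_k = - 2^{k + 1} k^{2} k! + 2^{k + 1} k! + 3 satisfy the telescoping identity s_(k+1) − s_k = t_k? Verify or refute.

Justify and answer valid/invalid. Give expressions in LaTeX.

Valid: the claim telescopes to t_k.

s_(k+1) = -4*2**k*k**3*factorial(k) - 12*2**k*k**2*factorial(k) - 8*2**k*k*factorial(k) + 3
s_(k+1) − s_k = -2**(k + 1)*(k + 1)*(2*k + 1)*factorial(k + 1)
(s_(k+1) − s_k) − t_k = 0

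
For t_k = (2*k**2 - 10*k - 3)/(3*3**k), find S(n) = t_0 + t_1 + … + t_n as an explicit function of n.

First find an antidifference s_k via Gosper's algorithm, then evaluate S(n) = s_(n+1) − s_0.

S(n) = 3**(-n - 1)*(-3**(n + 2) - n**2 + 2*n + 6)

The ratio is (2*k**2 - 6*k - 11)/(3*(2*k**2 - 10*k - 3)).
Factor: A=1/3; B=1; C=k**2 - 5*k - 3/2.
Solve (1/3)·f(k+1) − (1)·f(k) = k**2 - 5*k - 3/2.
Bound: deg f ≤ 2.
Coefficient equations give f(k) = -3*(k**2 - 4*k - 3)/2.
Certificate R = B(k−1)f/C = -3*(k**2 - 4*k - 3)/(2*k**2 - 10*k - 3) gives s_k = (-k**2 + 4*k + 3)/3**k.
Check: Δs_k = (2*k**2 - 10*k - 3)/(3*3**k). ✓
Telescope: S(n) = s_(n+1) − s_(0) = 3**(-n - 1)*(-n**2 + 2*n + 6) − (3) = 3**(-n - 1)*(-3**(n + 2) - n**2 + 2*n + 6).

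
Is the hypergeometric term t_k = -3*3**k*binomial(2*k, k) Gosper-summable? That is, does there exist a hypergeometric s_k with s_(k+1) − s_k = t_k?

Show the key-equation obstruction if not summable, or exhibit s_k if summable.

Step 1: r(k) = 6*(2*k + 1)/(k + 1).
Gosper form: A/B · C(k+1)/C(k) with A=12*k + 6, B=k + 1, C=1.
Need (12*k + 6)·f(k+1) − (k)·f(k) = 1.
From deg A=1, deg B=1, deg C=0: d=-1.
deg f ≤ -1 is impossible — no certificate.

No — negative degree bound, so no certificate f.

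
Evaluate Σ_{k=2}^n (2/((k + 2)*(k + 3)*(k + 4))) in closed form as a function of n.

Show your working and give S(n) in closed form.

S(n) = (n**2 + 7*n - 8)/(20*(n**2 + 7*n + 12))

r(k) = (k + 2)/(k + 5) after simplifying.
Normal form (A,B,C) = (k + 2, k + 5, 1).
Set up (k + 2)·f(k+1) − (k + 4)·f(k) − (1) = 0.
deg f ≤ 2 (via 1,1,0).
Solving with deg f ≤ 2: f(k) = k*(k + 5)/12.
R(k) = B(k−1)·f(k)/C(k) = k*(k + 4)*(k + 5)/12; s_k = R·t_k = k*(k + 5)/(6*(k + 2)*(k + 3)).
Check: Δs_k = 2/(k**3 + 9*k**2 + 26*k + 24). ✓
Σ_(k=2)^n t_k = s_(n+1) − s_(2) = ((n**2 + 7*n + 6)/(6*(n**2 + 7*n + 12))) − (7/60), i.e. (n**2 + 7*n - 8)/(20*(n**2 + 7*n + 12)).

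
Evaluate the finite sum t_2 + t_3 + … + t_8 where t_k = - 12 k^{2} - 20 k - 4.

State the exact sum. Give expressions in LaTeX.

Σ = -3164

Compute t_(k+1)/t_k: get (3*k**2 + 11*k + 9)/(3*k**2 + 5*k + 1).
Normal form (A,B,C) = (1, 1, k**2 + 5*k/3 + 1/3).
f must satisfy (1)·f(k+1) − (1)·f(k) = k**2 + 5*k/3 + 1/3.
Bound: deg f ≤ 3.
Coefficient equations give f(k) = k*(k**2 + k - 1)/3.
Get s_k = R·t_k = 4*k*(-k**2 - k + 1) with R(k) = B(k−1)f(k)/C(k) = k*(k**2 + k - 1)/(3*k**2 + 5*k + 1).
Δs = -12*k**2 - 20*k - 4, as required.
Telescoping: Σ = s_(9) − s_(2) = -3204 − (-40) = -3164.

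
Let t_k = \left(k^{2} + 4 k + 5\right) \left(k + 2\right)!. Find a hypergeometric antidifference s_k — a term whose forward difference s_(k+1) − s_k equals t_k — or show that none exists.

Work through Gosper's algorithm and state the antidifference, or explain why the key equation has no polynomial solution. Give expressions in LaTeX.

s_k = \left(k + 1\right) \left(k + 2\right)!

Ratio r(k) = (k + 3)*(4*k + (k + 1)**2 + 9)/(k**2 + 4*k + 5).
Normal form (A,B,C) = (k + 3, 1, k**2 + 4*k + 5).
Key eq: (k + 3)·f(k+1) = (1)·f(k) + (k**2 + 4*k + 5).
Bound: deg f ≤ 1.
Coefficient equations give f(k) = k + 1.
So s_k = (B(k−1)f/C)·t_k = ((k + 1)/(k**2 + 4*k + 5))·t_k = (k + 1)*factorial(k + 2).
Verify: (k**2 + 4*k + 5)*factorial(k + 2) matches t_k.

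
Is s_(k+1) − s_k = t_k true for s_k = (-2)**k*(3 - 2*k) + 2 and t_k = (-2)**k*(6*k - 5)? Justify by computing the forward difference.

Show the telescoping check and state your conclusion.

s_(k+1) = 2*(-2)**k*(2*k - 1) + 2
s_(k+1) − s_k = (-2)**k*(6*k - 5)
(s_(k+1) − s_k) − t_k = 0

Valid — Δs_k = t_k.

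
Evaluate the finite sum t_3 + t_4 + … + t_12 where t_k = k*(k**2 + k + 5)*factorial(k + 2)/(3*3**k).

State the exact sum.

Σ = 278037711400/2187

Ratio r(k) = (k + 1)*(k + 3)*(k + (k + 1)**2 + 6)/(3*k*(k**2 + k + 5)).
Gosper form: A/B · C(k+1)/C(k) with A=k/3 + 1, B=1, C=k**3 + k**2 + 5*k.
Solve (k/3 + 1)·f(k+1) − (1)·f(k) = k**3 + k**2 + 5*k.
Degrees (1,0,3) ⇒ d ≤ 2.
A polynomial solution: f(k) = 3*(k**2 - k - 1).
Certificate R = B(k−1)f/C = 3*(k**2 - k - 1)/(k*(k**2 + k + 5)) gives s_k = (k**2 - k - 1)*factorial(k + 2)/3**k.
s_(k+1) − s_k = k*(k**2 + k + 5)*factorial(k + 2)/(3*3**k) = t_k.
Telescoping: Σ = s_(13) − s_(3) = 278037760000/2187 − (200/9) = 278037711400/2187.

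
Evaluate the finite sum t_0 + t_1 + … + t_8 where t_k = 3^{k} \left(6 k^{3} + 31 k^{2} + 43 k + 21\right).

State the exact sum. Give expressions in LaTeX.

Σ = 46589661

r(k) = 3*(6*k**3 + 49*k**2 + 123*k + 101)/(6*k**3 + 31*k**2 + 43*k + 21) after simplifying.
So A=3 and B=1, with C=k**3 + 31*k**2/6 + 43*k/6 + 7/2.
Set up (3)·f(k+1) − (1)·f(k) − (k**3 + 31*k**2/6 + 43*k/6 + 7/2) = 0.
Bound: deg f ≤ 3.
Match coefficients ⇒ f(k) = k*(3*k**2 + 2*k + 2)/6.
Certificate R = B(k−1)f/C = k*(3*k**2 + 2*k + 2)/(6*k**3 + 31*k**2 + 43*k + 21) gives s_k = 3**k*k*(3*k**2 + 2*k + 2).
s_(k+1) − s_k = 3**k*(6*k**3 + 31*k**2 + 43*k + 21) = t_k.
Telescoping: Σ = s_(9) − s_(0) = 46589661 − (0) = 46589661.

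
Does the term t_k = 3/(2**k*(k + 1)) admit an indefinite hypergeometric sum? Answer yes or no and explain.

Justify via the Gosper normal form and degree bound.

Ratio r(k) = (k + 1)/(2*(k + 2)).
Factor: A=k/2 + 1/2; B=k + 2; C=1.
Key eq: (k/2 + 1/2)·f(k+1) = (k + 1)·f(k) + (1).
From deg A=1, deg B=1, deg C=0: d=-1.
deg f ≤ -1 is impossible — no certificate.

No — negative degree bound, so no certificate f.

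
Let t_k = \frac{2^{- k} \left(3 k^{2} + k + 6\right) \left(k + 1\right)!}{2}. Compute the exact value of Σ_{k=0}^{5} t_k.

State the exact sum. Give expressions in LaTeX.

Σ = 1262

Step 1: r(k) = (k + 2)*(k + 3*(k + 1)**2 + 7)/(2*(3*k**2 + k + 6)).
Take A(k)=k/2 + 1, B(k)=1, C(k)=k**2 + k/3 + 2.
Need (k/2 + 1)·f(k+1) − (1)·f(k) = k**2 + k/3 + 2.
d = 1 from the (1,0,2) case.
Solving with deg f ≤ 1: f(k) = 2*(3*k - 2)/3.
Certificate R = B(k−1)f/C = 2*(3*k - 2)/(3*k**2 + k + 6) gives s_k = (3*k - 2)*factorial(k + 1)/2**k.
Check: Δs_k = (3*k**2 + k + 6)*factorial(k + 1)/(2*2**k). ✓
Evaluate s at k=6 and k=0: 1260 and -2; difference 1262.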